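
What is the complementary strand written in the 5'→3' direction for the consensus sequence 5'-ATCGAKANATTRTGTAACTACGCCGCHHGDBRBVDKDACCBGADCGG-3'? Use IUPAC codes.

5'-CCGHTCVGGTHMHBVYVHCDDGCGGCGTAGTTACAYAATNTMTCGAT-3'

Standard pairs A↔T, G↔C; ambiguity codes pair R↔Y, K↔M, B↔V, D↔H, N↔N. Complement (TAGCTMTNTAAYACATTGATGCGGCGDDCHVYVBHMHTGGVCTHGCC), then reverse for 5'→3'.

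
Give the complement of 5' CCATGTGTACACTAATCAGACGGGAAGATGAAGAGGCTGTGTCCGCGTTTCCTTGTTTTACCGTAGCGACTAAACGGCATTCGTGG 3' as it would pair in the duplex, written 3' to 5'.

Base-pairing A↔T, G↔C gives the complement. The complementary strand is antiparallel, so paired with a 5'→3' strand it runs 3'→5'.

3'-GGTACACATGTGATTAGTCTGCCCTTCTACTTCTCCGACACAGGCGCAAAGGAACAAAATGGCATCGCTGATTTGCCGTAAGCACC-5'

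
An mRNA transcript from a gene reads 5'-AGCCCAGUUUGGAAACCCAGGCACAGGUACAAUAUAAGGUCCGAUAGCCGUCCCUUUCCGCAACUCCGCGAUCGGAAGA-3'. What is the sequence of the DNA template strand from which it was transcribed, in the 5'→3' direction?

5'-TCTTCCGATCGCGGAGTTGCGGAAAGGGACGGCTATCGGACCTTATATTGTACCTGTGCCTGGGTTTCCAAACTGGGCT-3'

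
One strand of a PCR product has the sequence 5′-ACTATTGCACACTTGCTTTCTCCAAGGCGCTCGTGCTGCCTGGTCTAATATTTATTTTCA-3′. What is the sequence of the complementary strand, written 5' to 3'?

5'-TGAAAATAAATATTAGACCAGGCAGCACGAGCGCCTTGGAGAAAGCAAGTGTGCAATAGT-3'

Pairing A↔T and G↔C gives TGATAACGTGTGAACGAAAGAGGTTCCGCGAGCACGACGGACCAGATTATAAATAAAAGT, running 3'→5'. Reverse for the 5'→3' convention.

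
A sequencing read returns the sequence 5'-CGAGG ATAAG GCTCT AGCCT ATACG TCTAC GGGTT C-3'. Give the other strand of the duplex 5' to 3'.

5'-GAACCCGTAGACGTATAGGCTAGAGCCTTATCCTCG-3'

Pairing A↔T and G↔C gives GCTCCTATTCCGAGATCGGATATGCAGATGCCCAAG, running 3'→5'. Reverse for the 5'→3' convention.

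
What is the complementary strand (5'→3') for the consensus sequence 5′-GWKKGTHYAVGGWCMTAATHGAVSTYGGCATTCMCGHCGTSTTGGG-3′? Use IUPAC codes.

5'-CCCAASACGDCGKGAATGCCRASBTCDATTAKGWCCBTRDACMMWC-3'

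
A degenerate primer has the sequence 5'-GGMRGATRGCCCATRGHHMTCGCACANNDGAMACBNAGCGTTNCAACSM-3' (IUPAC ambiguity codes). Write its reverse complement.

5'-KSGTTGNAACGCTNVGTKTCHNNTGTGCGAKDDCYATGGGCYATCYKCC-3'

Standard pairs A↔T, G↔C; ambiguity codes pair R↔Y, M↔K, S↔S, B↔V, D↔H, N↔N. Complement (CCKYCTAYCGGGTAYCDDKAGCGTGTNNHCTKTGVNTCGCAANGTTGSK), then reverse for 5'→3'.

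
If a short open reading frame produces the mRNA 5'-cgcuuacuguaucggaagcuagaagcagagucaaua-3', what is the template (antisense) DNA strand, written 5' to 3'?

5'-TATTGACTCTGCTTCTAGCTTCCGATACAGTAAGCG-3'

Replace U with T to get the coding DNA strand: CGCTTACTGTATCGGAAGCTAGAAGCAGAGTCAATA. The template strand is its reverse complement (complement GCGAATGACATAGCCTTCGATCTTCGTCTCAGTTAT, then reverse).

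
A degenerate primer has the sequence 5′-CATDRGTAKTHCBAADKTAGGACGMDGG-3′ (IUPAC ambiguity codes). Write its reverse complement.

5′-CCHKCGTCCTAMHTTVGDAMTACYHATG-3′

Standard pairs A↔T, G↔C; ambiguity codes pair R↔Y, M↔K, B↔V, D↔H. Complement (GTAHYCATMADGVTTHMATCCTGCKHCC), then reverse for 5'→3'.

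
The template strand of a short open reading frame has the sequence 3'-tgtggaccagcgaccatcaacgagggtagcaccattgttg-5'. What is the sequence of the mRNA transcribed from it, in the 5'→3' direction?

Reading the template 3'→5' as shown, RNA polymerase pairs each base (A→U, T→A, G↔C) to build mRNA 5'→3' directly.

5'-ACACCUGGUCGCUGGUAGUUGCUCCCAUCGUGGUAACAAC-3'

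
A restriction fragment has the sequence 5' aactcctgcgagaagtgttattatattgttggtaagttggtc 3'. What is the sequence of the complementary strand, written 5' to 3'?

Pairing A↔T and G↔C gives TTGAGGACGCTCTTCACAATAATATAACAACCATTCAACCAG, running 3'→5'. Reverse for the 5'→3' convention.

5′-GACCAACTTACCAACAATATAATAACACTTCTCGCAGGAGTT-3′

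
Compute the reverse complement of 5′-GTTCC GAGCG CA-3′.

5'-TGCGCTCGGAAC-3'

Reading the sequence 3'→5' and pairing each base (A↔T, G↔C) gives the reverse complement directly.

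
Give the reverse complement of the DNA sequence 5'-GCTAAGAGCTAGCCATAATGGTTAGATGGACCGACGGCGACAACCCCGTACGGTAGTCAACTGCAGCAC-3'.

5'-GTGCTGCAGTTGACTACCGTACGGGGTTGTCGCCGTCGGTCCATCTAACCATTATGGCTAGCTCTTAGC-3'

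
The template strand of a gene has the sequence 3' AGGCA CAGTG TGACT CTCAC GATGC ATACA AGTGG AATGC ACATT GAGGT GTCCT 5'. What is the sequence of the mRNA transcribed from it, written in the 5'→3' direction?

Reading the template 3'→5' as shown, RNA polymerase pairs each base (A→U, T→A, G↔C) to build mRNA 5'→3' directly.

5'-UCCGUGUCACACUGAGAGUGCUACGUAUGUUCACCUUACGUGUAACUCCACAGGA-3'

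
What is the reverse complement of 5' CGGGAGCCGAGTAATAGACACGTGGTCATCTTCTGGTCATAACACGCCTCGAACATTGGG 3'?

Complement each base (A↔T, G↔C): GCCCTCGGCTCATTATCTGTGCACCAGTAGAAGACCAGTATTGTGCGGAGCTTGTAACCC. Then reverse.

5'-CCCAATGTTCGAGGCGTGTTATGACCAGAAGATGACCACGTGTCTATTACTCGGCTCCCG-3'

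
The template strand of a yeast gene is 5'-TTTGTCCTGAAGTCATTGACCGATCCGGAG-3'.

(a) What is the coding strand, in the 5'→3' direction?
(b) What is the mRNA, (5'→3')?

(a) The coding strand is the reverse complement of the template: complement AAACAGGACTTCAGTAACTGGCTAGGCCTC, then reverse.
(b) mRNA has the coding-strand sequence with T→U.

(a) 5'-CTCCGGATCGGTCAATGACTTCAGGACAAA-3'
(b) 5'-CUCCGGAUCGGUCAAUGACUUCAGGACAAA-3'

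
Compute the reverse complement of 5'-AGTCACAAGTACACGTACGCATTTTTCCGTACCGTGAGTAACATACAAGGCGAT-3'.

5′-ATCGCCTTGTATGTTACTCACGGTACGGAAAAATGCGTACGTGTACTTGTGACT-3′

Reading the sequence 3'→5' and pairing each base (A↔T, G↔C) gives the reverse complement directly.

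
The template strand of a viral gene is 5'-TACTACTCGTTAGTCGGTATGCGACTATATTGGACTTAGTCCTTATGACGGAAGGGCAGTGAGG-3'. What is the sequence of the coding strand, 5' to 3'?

5′-CCTCACTGCCCTTCCGTCATAAGGACTAAGTCCAATATAGTCGCATACCGACTAACGAGTAGTA-3′

The coding strand is complementary and antiparallel to the template: take the complement (A↔T, G↔C) and reverse.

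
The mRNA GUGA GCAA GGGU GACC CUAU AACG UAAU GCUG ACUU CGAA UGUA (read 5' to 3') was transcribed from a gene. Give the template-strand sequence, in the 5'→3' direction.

5'-TACATTCGAAGTCAGCATTACGTTATAGGGTCACCCTTGCTCAC-3'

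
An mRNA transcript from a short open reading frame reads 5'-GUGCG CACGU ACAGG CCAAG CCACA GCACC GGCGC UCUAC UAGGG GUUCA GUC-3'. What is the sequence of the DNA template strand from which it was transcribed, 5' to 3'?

5'-GACTGAACCCCTAGTAGAGCGCCGGTGCTGTGGCTTGGCCTGTACGTGCGCAC-3'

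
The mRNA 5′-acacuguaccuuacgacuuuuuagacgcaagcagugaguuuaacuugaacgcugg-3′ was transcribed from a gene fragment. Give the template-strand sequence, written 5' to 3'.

Replace U with T to get the coding DNA strand: ACACTGTACCTTACGACTTTTTAGACGCAAGCAGTGAGTTTAACTTGAACGCTGG. The template strand is its reverse complement (complement TGTGACATGGAATGCTGAAAAATCTGCGTTCGTCACTCAAATTGAACTTGCGACC, then reverse).

5'-CCAGCGTTCAAGTTAAACTCACTGCTTGCGTCTAAAAAGTCGTAAGGTACAGTGT-3'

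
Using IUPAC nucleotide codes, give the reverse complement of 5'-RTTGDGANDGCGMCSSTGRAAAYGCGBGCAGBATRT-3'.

5'-AYATVCTGCVCGCRTTTYCASSGKCGCHNTCHCAAY-3'

Standard pairs A↔T, G↔C; ambiguity codes pair R↔Y, M↔K, S↔S, B↔V, D↔H, N↔N. Complement (YAACHCTNHCGCKGSSACYTTTRCGCVCGTCVTAYA), then reverse for 5'→3'.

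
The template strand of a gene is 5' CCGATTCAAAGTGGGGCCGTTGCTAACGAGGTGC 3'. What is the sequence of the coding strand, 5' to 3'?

The coding strand is complementary and antiparallel to the template: take the complement (A↔T, G↔C) and reverse.

5'-GCACCTCGTTAGCAACGGCCCCACTTTGAATCGG-3'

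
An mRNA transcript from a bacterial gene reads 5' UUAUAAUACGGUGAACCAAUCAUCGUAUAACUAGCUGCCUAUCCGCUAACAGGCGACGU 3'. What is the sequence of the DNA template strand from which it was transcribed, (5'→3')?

5'-ACGTCGCCTGTTAGCGGATAGGCAGCTAGTTATACGATGATTGGTTCACCGTATTATAA-3'

Replace U with T to get the coding DNA strand: TTATAATACGGTGAACCAATCATCGTATAACTAGCTGCCTATCCGCTAACAGGCGACGT. The template strand is its reverse complement (complement AATATTATGCCACTTGGTTAGTAGCATATTGATCGACGGATAGGCGATTGTCCGCTGCA, then reverse).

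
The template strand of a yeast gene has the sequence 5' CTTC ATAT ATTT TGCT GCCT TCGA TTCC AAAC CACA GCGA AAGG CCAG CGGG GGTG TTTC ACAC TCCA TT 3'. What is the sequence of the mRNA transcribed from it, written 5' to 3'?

RNA polymerase reads the template 3'→5' and synthesizes mRNA 5'→3' by base-pairing (A→U, T→A, G↔C). The complement of the template is GAAGTATATAAAACGACGGAAGCTAAGGTTTGGTGTCGCTTTCCGGTCGCCCCCACAAAGTGTGAGGTAA; antiparallel, so 5'→3' the coding strand is AATGGAGTGTGAAACACCCCCGCTGGCCTTTCGCTGTGGTTTGGAATCGAAGGCAGCAAAATATATGAAG. Replace T with U for the mRNA.

5′-AAUGGAGUGUGAAACACCCCCGCUGGCCUUUCGCUGUGGUUUGGAAUCGAAGGCAGCAAAAUAUAUGAAG-3′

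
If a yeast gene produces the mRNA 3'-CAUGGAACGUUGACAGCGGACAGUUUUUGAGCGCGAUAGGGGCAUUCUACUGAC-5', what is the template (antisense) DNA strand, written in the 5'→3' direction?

Written 5'→3' the mRNA is CAGUCAUCUUACGGGGAUAGCGCGAGUUUUUGACAGGCGACAGUUGCAAGGUAC, so the coding DNA strand is CAGTCATCTTACGGGGATAGCGCGAGTTTTTGACAGGCGACAGTTGCAAGGTAC. The template is its reverse complement.

5'-GTACCTTGCAACTGTCGCCTGTCAAAAACTCGCGCTATCCCCGTAAGATGACTG-3'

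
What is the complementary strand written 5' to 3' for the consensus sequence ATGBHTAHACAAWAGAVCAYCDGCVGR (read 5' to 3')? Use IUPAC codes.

Standard pairs A↔T, G↔C; ambiguity codes pair R↔Y, W↔W, B↔V, D↔H. Complement (TACVDATDTGTTWTCTBGTRGHCGBCY), then reverse for 5'→3'.

5′-YCBGCHGRTGBTCTWTTGTDTADVCAT-3′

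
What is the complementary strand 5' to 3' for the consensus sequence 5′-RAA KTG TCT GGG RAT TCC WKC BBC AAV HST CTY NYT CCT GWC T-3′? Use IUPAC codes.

5'-AGWCAGGARNRAGASDBTTGVVGMWGGAATYCCCAGACAMTTY-3'

Standard pairs A↔T, G↔C; ambiguity codes pair R↔Y, K↔M, W↔W, S↔S, B↔V, H↔D, N↔N. Complement (YTTMACAGACCCYTAAGGWMGVVGTTBDSAGARNRAGGACWGA), then reverse for 5'→3'.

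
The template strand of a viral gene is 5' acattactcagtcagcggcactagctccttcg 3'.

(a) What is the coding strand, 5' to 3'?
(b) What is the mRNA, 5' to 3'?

(a) The coding strand is the reverse complement of the template: complement TGTAATGAGTCAGTCGCCGTGATCGAGGAAGC, then reverse.
(b) mRNA has the coding-strand sequence with T→U.

(a) 5'-CGAAGGAGCTAGTGCCGCTGACTGAGTAATGT-3'
(b) 5'-CGAAGGAGCUAGUGCCGCUGACUGAGUAAUGU-3'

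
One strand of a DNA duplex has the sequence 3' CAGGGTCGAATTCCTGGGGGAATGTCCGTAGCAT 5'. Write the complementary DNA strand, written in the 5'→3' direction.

5'-GTCCCAGCTTAAGGACCCCCTTACAGGCATCGTA-3'

The strand is given 3'→5', so its complement runs 5'→3' in the same left-to-right order: pair each base A↔T, G↔C.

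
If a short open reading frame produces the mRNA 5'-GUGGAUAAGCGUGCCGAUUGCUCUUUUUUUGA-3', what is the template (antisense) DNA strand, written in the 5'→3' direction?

5'-TCAAAAAAAGAGCAATCGGCACGCTTATCCAC-3'

Replace U with T to get the coding DNA strand: GTGGATAAGCGTGCCGATTGCTCTTTTTTTGA. The template strand is its reverse complement (complement CACCTATTCGCACGGCTAACGAGAAAAAAACT, then reverse).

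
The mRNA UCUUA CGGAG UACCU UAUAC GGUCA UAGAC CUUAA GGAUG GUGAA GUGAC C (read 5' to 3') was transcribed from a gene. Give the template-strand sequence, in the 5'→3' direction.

5'-GGTCACTTCACCATCCTTAAGGTCTATGACCGTATAAGGTACTCCGTAAGA-3'

Replace U with T to get the coding DNA strand: TCTTACGGAGTACCTTATACGGTCATAGACCTTAAGGATGGTGAAGTGACC. The template strand is its reverse complement (complement AGAATGCCTCATGGAATATGCCAGTATCTGGAATTCCTACCACTTCACTGG, then reverse).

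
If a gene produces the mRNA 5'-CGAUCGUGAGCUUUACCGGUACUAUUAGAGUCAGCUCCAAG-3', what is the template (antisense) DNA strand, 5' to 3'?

Replace U with T to get the coding DNA strand: CGATCGTGAGCTTTACCGGTACTATTAGAGTCAGCTCCAAG. The template strand is its reverse complement (complement GCTAGCACTCGAAATGGCCATGATAATCTCAGTCGAGGTTC, then reverse).

5'-CTTGGAGCTGACTCTAATAGTACCGGTAAAGCTCACGATCG-3'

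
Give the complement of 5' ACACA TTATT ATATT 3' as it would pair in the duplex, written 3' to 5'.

3'-TGTGTAATAATATAA-5'

Base-pairing A↔T, G↔C gives the complement. The complementary strand is antiparallel, so paired with a 5'→3' strand it runs 3'→5'.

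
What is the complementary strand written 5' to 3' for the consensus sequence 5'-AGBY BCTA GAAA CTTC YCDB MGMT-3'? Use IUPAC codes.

Standard pairs A↔T, G↔C; ambiguity codes pair Y↔R, M↔K, B↔V, D↔H. Complement (TCVRVGATCTTTGAAGRGHVKCKA), then reverse for 5'→3'.

5′-AKCKVHGRGAAGTTTCTAGVRVCT-3′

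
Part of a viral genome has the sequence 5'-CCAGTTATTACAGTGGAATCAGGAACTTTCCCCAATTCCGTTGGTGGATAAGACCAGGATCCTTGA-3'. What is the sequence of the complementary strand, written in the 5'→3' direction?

Pairing A↔T and G↔C gives GGTCAATAATGTCACCTTAGTCCTTGAAAGGGGTTAAGGCAACCACCTATTCTGGTCCTAGGAACT, running 3'→5'. Reverse for the 5'→3' convention.

5′-TCAAGGATCCTGGTCTTATCCACCAACGGAATTGGGGAAAGTTCCTGATTCCACTGTAATAACTGG-3′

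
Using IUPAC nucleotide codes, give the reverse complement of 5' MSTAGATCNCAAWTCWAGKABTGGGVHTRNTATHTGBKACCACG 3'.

Standard pairs A↔T, G↔C; ambiguity codes pair R↔Y, M↔K, W↔W, S↔S, B↔V, H↔D, N↔N. Complement (KSATCTAGNGTTWAGWTCMTVACCCBDAYNATADACVMTGGTGC), then reverse for 5'→3'.

5'-CGTGGTMVCADATANYADBCCCAVTMCTWGAWTTGNGATCTASK-3'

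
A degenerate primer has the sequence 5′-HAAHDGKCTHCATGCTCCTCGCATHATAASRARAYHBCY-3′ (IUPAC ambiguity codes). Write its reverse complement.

5'-RGVDRTYTYSTTATDATGCGAGGAGCATGDAGMCHDTTD-3'

Standard pairs A↔T, G↔C; ambiguity codes pair R↔Y, K↔M, S↔S, B↔V, D↔H. Complement (DTTDHCMGADGTACGAGGAGCGTADTATTSYTYTRDVGR), then reverse for 5'→3'.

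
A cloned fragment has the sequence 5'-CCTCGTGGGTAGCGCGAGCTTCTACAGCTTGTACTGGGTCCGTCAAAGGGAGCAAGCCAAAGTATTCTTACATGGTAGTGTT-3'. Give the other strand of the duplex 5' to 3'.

5'-AACACTACCATGTAAGAATACTTTGGCTTGCTCCCTTTGACGGACCCAGTACAAGCTGTAGAAGCTCGCGCTACCCACGAGG-3'

The complement of CCTCGTGGGTAGCGCGAGCTTCTACAGCTTGTACTGGGTCCGTCAAAGGGAGCAAGCCAAAGTATTCTTACATGGTAGTGTT is GGAGCACCCATCGCGCTCGAAGATGTCGAACATGACCCAGGCAGTTTCCCTCGTTCGGTTTCATAAGAATGTACCATCACAA (A↔T, G↔C). DNA strands are antiparallel, so the complementary strand runs 3'→5'; reversing gives the 5'→3' form.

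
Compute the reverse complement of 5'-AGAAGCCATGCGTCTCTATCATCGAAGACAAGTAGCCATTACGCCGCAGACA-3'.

Reading the sequence 3'→5' and pairing each base (A↔T, G↔C) gives the reverse complement directly.

5'-TGTCTGCGGCGTAATGGCTACTTGTCTTCGATGATAGAGACGCATGGCTTCT-3'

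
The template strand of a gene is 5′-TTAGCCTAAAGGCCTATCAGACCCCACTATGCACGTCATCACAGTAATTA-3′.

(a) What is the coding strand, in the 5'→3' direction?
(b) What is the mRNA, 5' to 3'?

(a) The coding strand is the reverse complement of the template: complement AATCGGATTTCCGGATAGTCTGGGGTGATACGTGCAGTAGTGTCATTAAT, then reverse.
(b) mRNA has the coding-strand sequence with T→U.

(a) 5'-TAATTACTGTGATGACGTGCATAGTGGGGTCTGATAGGCCTTTAGGCTAA-3'
(b) 5'-UAAUUACUGUGAUGACGUGCAUAGUGGGGUCUGAUAGGCCUUUAGGCUAA-3'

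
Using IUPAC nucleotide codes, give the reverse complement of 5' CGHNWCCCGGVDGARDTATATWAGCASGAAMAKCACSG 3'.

Standard pairs A↔T, G↔C; ambiguity codes pair R↔Y, M↔K, W↔W, S↔S, D↔H, V↔B, N↔N. Complement (GCDNWGGGCCBHCTYHATATAWTCGTSCTTKTMGTGSC), then reverse for 5'→3'.

5'-CSGTGMTKTTCSTGCTWATATAHYTCHBCCGGGWNDCG-3'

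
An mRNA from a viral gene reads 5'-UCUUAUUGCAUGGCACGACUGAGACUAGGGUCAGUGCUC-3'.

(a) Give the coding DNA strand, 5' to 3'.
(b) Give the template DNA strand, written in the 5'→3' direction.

(a) 5′-TCTTATTGCATGGCACGACTGAGACTAGGGTCAGTGCTC-3′
(b) 5'-GAGCACTGACCCTAGTCTCAGTCGTGCCATGCAATAAGA-3'

(a) The coding strand matches the mRNA with U→T.
(b) The template strand is the reverse complement of the coding strand.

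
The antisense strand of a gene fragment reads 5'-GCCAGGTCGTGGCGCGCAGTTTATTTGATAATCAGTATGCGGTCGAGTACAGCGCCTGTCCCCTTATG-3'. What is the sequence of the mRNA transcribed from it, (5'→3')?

The mRNA has the sequence of the coding strand (reverse complement of the template) with T→U. Reverse complement of GCCAGGTCGTGGCGCGCAGTTTATTTGATAATCAGTATGCGGTCGAGTACAGCGCCTGTCCCCTTATG is CATAAGGGGACAGGCGCTGTACTCGACCGCATACTGATTATCAAATAAACTGCGCGCCACGACCTGGC; then T→U.

5'-CAUAAGGGGACAGGCGCUGUACUCGACCGCAUACUGAUUAUCAAAUAAACUGCGCGCCACGACCUGGC-3'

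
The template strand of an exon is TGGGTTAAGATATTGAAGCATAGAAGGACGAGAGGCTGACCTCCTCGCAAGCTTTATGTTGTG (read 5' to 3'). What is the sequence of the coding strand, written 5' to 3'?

The coding strand is complementary and antiparallel to the template: take the complement (A↔T, G↔C) and reverse.

5'-CACAACATAAAGCTTGCGAGGAGGTCAGCCTCTCGTCCTTCTATGCTTCAATATCTTAACCCA-3'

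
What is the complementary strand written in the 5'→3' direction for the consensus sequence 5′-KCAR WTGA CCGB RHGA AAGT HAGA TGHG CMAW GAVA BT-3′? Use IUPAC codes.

5'-AVTBTCWTKGCDCATCTDACTTTCDYVCGGTCAWYTGM-3'

Standard pairs A↔T, G↔C; ambiguity codes pair R↔Y, M↔K, W↔W, B↔V, H↔D. Complement (MGTYWACTGGCVYDCTTTCADTCTACDCGKTWCTBTVA), then reverse for 5'→3'.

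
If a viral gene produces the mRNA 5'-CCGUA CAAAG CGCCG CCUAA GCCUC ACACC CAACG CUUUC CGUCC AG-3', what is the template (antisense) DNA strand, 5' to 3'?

5'-CTGGACGGAAAGCGTTGGGTGTGAGGCTTAGGCGGCGCTTTGTACGG-3'

Replace U with T to get the coding DNA strand: CCGTACAAAGCGCCGCCTAAGCCTCACACCCAACGCTTTCCGTCCAG. The template strand is its reverse complement (complement GGCATGTTTCGCGGCGGATTCGGAGTGTGGGTTGCGAAAGGCAGGTC, then reverse).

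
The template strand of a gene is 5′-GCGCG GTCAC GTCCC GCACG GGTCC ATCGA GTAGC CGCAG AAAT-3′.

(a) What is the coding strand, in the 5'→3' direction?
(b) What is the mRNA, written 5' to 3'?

(a) 5'-ATTTCTGCGGCTACTCGATGGACCCGTGCGGGACGTGACCGCGC-3'
(b) 5'-AUUUCUGCGGCUACUCGAUGGACCCGUGCGGGACGUGACCGCGC-3'

(a) The coding strand is the reverse complement of the template: complement CGCGCCAGTGCAGGGCGTGCCCAGGTAGCTCATCGGCGTCTTTA, then reverse.
(b) mRNA has the coding-strand sequence with T→U.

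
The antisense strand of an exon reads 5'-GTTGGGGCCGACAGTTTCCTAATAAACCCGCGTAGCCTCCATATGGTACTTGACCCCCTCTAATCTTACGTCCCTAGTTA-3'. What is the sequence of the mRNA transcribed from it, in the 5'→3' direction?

RNA polymerase reads the template 3'→5' and synthesizes mRNA 5'→3' by base-pairing (A→U, T→A, G↔C). The complement of the template is CAACCCCGGCTGTCAAAGGATTATTTGGGCGCATCGGAGGTATACCATGAACTGGGGGAGATTAGAATGCAGGGATCAAT; antiparallel, so 5'→3' the coding strand is TAACTAGGGACGTAAGATTAGAGGGGGTCAAGTACCATATGGAGGCTACGCGGGTTTATTAGGAAACTGTCGGCCCCAAC. Replace T with U for the mRNA.

5'-UAACUAGGGACGUAAGAUUAGAGGGGGUCAAGUACCAUAUGGAGGCUACGCGGGUUUAUUAGGAAACUGUCGGCCCCAAC-3'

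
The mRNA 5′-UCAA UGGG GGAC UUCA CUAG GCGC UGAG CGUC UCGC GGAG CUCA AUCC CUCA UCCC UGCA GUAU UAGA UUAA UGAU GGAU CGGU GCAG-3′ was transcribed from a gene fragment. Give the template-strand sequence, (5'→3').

Replace U with T to get the coding DNA strand: TCAATGGGGGACTTCACTAGGCGCTGAGCGTCTCGCGGAGCTCAATCCCTCATCCCTGCAGTATTAGATTAATGATGGATCGGTGCAG. The template strand is its reverse complement (complement AGTTACCCCCTGAAGTGATCCGCGACTCGCAGAGCGCCTCGAGTTAGGGAGTAGGGACGTCATAATCTAATTACTACCTAGCCACGTC, then reverse).

5'-CTGCACCGATCCATCATTAATCTAATACTGCAGGGATGAGGGATTGAGCTCCGCGAGACGCTCAGCGCCTAGTGAAGTCCCCCATTGA-3'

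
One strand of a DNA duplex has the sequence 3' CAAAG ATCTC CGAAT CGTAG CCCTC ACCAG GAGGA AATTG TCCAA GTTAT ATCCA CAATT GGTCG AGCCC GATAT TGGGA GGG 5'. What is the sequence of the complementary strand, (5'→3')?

The strand is given 3'→5', so its complement runs 5'→3' in the same left-to-right order: pair each base A↔T, G↔C.

5'-GTTTCTAGAGGCTTAGCATCGGGAGTGGTCCTCCTTTAACAGGTTCAATATAGGTGTTAACCAGCTCGGGCTATAACCCTCCC-3'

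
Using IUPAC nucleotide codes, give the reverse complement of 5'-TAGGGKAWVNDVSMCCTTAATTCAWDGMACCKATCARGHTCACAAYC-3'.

5'-GRTTGTGADCYTGATMGGTKCHWTGAATTAAGGKSBHNBWTMCCCTA-3'

Standard pairs A↔T, G↔C; ambiguity codes pair R↔Y, M↔K, W↔W, S↔S, D↔H, V↔B, N↔N. Complement (ATCCCMTWBNHBSKGGAATTAAGTWHCKTGGMTAGTYCDAGTGTTRG), then reverse for 5'→3'.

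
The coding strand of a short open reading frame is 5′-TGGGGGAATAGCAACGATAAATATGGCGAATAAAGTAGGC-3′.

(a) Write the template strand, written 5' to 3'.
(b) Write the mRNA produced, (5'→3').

(a) The template strand is the reverse complement of the coding strand: complement ACCCCCTTATCGTTGCTATTTATACCGCTTATTTCATCCG, then reverse.
(b) mRNA matches the coding strand with T→U.

(a) 5'-GCCTACTTTATTCGCCATATTTATCGTTGCTATTCCCCCA-3'
(b) 5′-UGGGGGAAUAGCAACGAUAAAUAUGGCGAAUAAAGUAGGC-3′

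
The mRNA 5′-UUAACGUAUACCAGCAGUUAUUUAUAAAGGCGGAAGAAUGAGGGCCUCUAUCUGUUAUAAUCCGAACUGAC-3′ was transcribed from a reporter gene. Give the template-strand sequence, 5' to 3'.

Replace U with T to get the coding DNA strand: TTAACGTATACCAGCAGTTATTTATAAAGGCGGAAGAATGAGGGCCTCTATCTGTTATAATCCGAACTGAC. The template strand is its reverse complement (complement AATTGCATATGGTCGTCAATAAATATTTCCGCCTTCTTACTCCCGGAGATAGACAATATTAGGCTTGACTG, then reverse).

5′-GTCAGTTCGGATTATAACAGATAGAGGCCCTCATTCTTCCGCCTTTATAAATAACTGCTGGTATACGTTAA-3′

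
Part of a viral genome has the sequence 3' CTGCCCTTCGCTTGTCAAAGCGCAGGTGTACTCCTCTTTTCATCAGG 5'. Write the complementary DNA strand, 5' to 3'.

The strand is given 3'→5', so its complement runs 5'→3' in the same left-to-right order: pair each base A↔T, G↔C.

5'-GACGGGAAGCGAACAGTTTCGCGTCCACATGAGGAGAAAAGTAGTCC-3'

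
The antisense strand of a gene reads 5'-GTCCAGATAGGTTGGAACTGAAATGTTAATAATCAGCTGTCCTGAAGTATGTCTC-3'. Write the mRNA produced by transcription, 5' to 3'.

5'-GAGACAUACUUCAGGACAGCUGAUUAUUAACAUUUCAGUUCCAACCUAUCUGGAC-3'

The mRNA has the sequence of the coding strand (reverse complement of the template) with T→U. Reverse complement of GTCCAGATAGGTTGGAACTGAAATGTTAATAATCAGCTGTCCTGAAGTATGTCTC is GAGACATACTTCAGGACAGCTGATTATTAACATTTCAGTTCCAACCTATCTGGAC; then T→U.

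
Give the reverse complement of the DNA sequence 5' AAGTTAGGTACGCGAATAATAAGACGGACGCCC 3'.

5′-GGGCGTCCGTCTTATTATTCGCGTACCTAACTT-3′

Reading the sequence 3'→5' and pairing each base (A↔T, G↔C) gives the reverse complement directly.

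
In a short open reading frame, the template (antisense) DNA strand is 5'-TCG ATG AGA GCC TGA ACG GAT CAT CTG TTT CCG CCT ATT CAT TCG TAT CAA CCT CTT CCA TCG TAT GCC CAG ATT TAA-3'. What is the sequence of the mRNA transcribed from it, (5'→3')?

RNA polymerase reads the template 3'→5' and synthesizes mRNA 5'→3' by base-pairing (A→U, T→A, G↔C). The complement of the template is AGCTACTCTCGGACTTGCCTAGTAGACAAAGGCGGATAAGTAAGCATAGTTGGAGAAGGTAGCATACGGGTCTAAATT; antiparallel, so 5'→3' the coding strand is TTAAATCTGGGCATACGATGGAAGAGGTTGATACGAATGAATAGGCGGAAACAGATGATCCGTTCAGGCTCTCATCGA. Replace T with U for the mRNA.

5'-UUAAAUCUGGGCAUACGAUGGAAGAGGUUGAUACGAAUGAAUAGGCGGAAACAGAUGAUCCGUUCAGGCUCUCAUCGA-3'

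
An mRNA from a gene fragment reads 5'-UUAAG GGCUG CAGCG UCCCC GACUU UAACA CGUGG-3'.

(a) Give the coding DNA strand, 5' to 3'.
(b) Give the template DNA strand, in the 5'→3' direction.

(a) 5'-TTAAGGGCTGCAGCGTCCCCGACTTTAACACGTGG-3'
(b) 5'-CCACGTGTTAAAGTCGGGGACGCTGCAGCCCTTAA-3'

(a) The coding strand matches the mRNA with U→T.
(b) The template strand is the reverse complement of the coding strand.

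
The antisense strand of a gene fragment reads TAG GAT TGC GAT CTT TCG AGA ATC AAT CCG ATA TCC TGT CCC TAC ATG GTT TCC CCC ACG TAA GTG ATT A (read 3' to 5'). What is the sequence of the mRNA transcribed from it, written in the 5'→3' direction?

Reading the template 3'→5' as shown, RNA polymerase pairs each base (A→U, T→A, G↔C) to build mRNA 5'→3' directly.

5'-AUCCUAACGCUAGAAAGCUCUUAGUUAGGCUAUAGGACAGGGAUGUACCAAAGGGGGUGCAUUCACUAAU-3'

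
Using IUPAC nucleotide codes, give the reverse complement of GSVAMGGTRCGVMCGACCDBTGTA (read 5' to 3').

5'-TACAVHGGTCGKBCGYACCKTBSC-3'

Standard pairs A↔T, G↔C; ambiguity codes pair R↔Y, M↔K, S↔S, B↔V, D↔H. Complement (CSBTKCCAYGCBKGCTGGHVACAT), then reverse for 5'→3'.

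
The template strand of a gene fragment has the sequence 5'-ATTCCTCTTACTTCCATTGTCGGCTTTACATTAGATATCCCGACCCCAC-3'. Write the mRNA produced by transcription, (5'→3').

5′-GUGGGGUCGGGAUAUCUAAUGUAAAGCCGACAAUGGAAGUAAGAGGAAU-3′

The mRNA has the sequence of the coding strand (reverse complement of the template) with T→U. Reverse complement of ATTCCTCTTACTTCCATTGTCGGCTTTACATTAGATATCCCGACCCCAC is GTGGGGTCGGGATATCTAATGTAAAGCCGACAATGGAAGTAAGAGGAAT; then T→U.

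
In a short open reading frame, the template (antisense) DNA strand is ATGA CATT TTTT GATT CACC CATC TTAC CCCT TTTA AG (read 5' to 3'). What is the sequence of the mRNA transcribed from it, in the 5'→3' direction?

The mRNA has the sequence of the coding strand (reverse complement of the template) with T→U. Reverse complement of ATGACATTTTTTGATTCACCCATCTTACCCCTTTTAAG is CTTAAAAGGGGTAAGATGGGTGAATCAAAAAATGTCAT; then T→U.

5'-CUUAAAAGGGGUAAGAUGGGUGAAUCAAAAAAUGUCAU-3'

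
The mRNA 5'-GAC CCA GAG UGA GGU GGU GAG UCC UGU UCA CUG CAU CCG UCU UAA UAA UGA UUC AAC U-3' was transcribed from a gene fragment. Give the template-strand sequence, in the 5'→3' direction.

5'-AGTTGAATCATTATTAAGACGGATGCAGTGAACAGGACTCACCACCTCACTCTGGGTC-3'

Replace U with T to get the coding DNA strand: GACCCAGAGTGAGGTGGTGAGTCCTGTTCACTGCATCCGTCTTAATAATGATTCAACT. The template strand is its reverse complement (complement CTGGGTCTCACTCCACCACTCAGGACAAGTGACGTAGGCAGAATTATTACTAAGTTGA, then reverse).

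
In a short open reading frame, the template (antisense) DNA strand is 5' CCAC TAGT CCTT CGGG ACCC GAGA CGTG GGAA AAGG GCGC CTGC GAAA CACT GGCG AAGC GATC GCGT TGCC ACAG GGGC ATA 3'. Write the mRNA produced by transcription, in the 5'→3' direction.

5'-UAUGCCCCUGUGGCAACGCGAUCGCUUCGCCAGUGUUUCGCAGGCGCCCUUUUCCCACGUCUCGGGUCCCGAAGGACUAGUGG-3'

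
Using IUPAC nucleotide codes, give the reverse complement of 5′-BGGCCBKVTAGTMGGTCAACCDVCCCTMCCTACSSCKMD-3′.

Standard pairs A↔T, G↔C; ambiguity codes pair M↔K, S↔S, B↔V, D↔H. Complement (VCCGGVMBATCAKCCAGTTGGHBGGGAKGGATGSSGMKH), then reverse for 5'→3'.

5'-HKMGSSGTAGGKAGGGBHGGTTGACCKACTABMVGGCCV-3'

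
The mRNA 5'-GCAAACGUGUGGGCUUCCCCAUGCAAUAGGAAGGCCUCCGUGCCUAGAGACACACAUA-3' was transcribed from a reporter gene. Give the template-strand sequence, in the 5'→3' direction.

Replace U with T to get the coding DNA strand: GCAAACGTGTGGGCTTCCCCATGCAATAGGAAGGCCTCCGTGCCTAGAGACACACATA. The template strand is its reverse complement (complement CGTTTGCACACCCGAAGGGGTACGTTATCCTTCCGGAGGCACGGATCTCTGTGTGTAT, then reverse).

5'-TATGTGTGTCTCTAGGCACGGAGGCCTTCCTATTGCATGGGGAAGCCCACACGTTTGC-3'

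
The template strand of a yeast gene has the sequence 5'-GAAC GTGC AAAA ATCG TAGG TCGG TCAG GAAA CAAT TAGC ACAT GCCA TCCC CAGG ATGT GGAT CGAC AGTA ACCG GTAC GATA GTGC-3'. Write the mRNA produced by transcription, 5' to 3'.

5'-GCACUAUCGUACCGGUUACUGUCGAUCCACAUCCUGGGGAUGGCAUGUGCUAAUUGUUUCCUGACCGACCUACGAUUUUUGCACGUUC-3'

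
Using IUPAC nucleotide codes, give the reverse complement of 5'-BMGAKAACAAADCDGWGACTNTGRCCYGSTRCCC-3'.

5'-GGGYASCRGGYCANAGTCWCHGHTTTGTTMTCKV-3'

Standard pairs A↔T, G↔C; ambiguity codes pair R↔Y, M↔K, W↔W, S↔S, B↔V, D↔H, N↔N. Complement (VKCTMTTGTTTHGHCWCTGANACYGGRCSAYGGG), then reverse for 5'→3'.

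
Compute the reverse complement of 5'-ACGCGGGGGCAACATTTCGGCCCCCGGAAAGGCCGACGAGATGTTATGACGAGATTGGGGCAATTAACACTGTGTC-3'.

Complement each base (A↔T, G↔C): TGCGCCCCCGTTGTAAAGCCGGGGGCCTTTCCGGCTGCTCTACAATACTGCTCTAACCCCGTTAATTGTGACACAG. Then reverse.

5'-GACACAGTGTTAATTGCCCCAATCTCGTCATAACATCTCGTCGGCCTTTCCGGGGGCCGAAATGTTGCCCCCGCGT-3'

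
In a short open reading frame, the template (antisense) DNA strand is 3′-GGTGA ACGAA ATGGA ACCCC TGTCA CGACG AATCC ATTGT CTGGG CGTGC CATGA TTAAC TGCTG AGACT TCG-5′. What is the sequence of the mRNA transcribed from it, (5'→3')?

5'-CCACUUGCUUUACCUUGGGGACAGUGCUGCUUAGGUAACAGACCCGCACGGUACUAAUUGACGACUCUGAAGC-3'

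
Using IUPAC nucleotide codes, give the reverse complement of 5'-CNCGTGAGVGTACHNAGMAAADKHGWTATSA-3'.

Standard pairs A↔T, G↔C; ambiguity codes pair M↔K, W↔W, S↔S, D↔H, V↔B, N↔N. Complement (GNGCACTCBCATGDNTCKTTTHMDCWATAST), then reverse for 5'→3'.

5'-TSATAWCDMHTTTKCTNDGTACBCTCACGNG-3'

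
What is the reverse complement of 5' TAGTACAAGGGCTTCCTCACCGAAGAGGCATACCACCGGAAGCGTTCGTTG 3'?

5'-CAACGAACGCTTCCGGTGGTATGCCTCTTCGGTGAGGAAGCCCTTGTACTA-3'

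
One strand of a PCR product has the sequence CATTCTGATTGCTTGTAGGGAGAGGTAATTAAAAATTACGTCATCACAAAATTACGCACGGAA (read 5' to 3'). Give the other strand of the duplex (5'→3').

5'-TTCCGTGCGTAATTTTGTGATGACGTAATTTTTAATTACCTCTCCCTACAAGCAATCAGAATG-3'

Pairing A↔T and G↔C gives GTAAGACTAACGAACATCCCTCTCCATTAATTTTTAATGCAGTAGTGTTTTAATGCGTGCCTT, running 3'→5'. Reverse for the 5'→3' convention.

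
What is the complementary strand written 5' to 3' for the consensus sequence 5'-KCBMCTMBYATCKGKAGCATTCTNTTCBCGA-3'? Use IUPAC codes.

Standard pairs A↔T, G↔C; ambiguity codes pair Y↔R, M↔K, B↔V, N↔N. Complement (MGVKGAKVRTAGMCMTCGTAAGANAAGVGCT), then reverse for 5'→3'.

5'-TCGVGAANAGAATGCTMCMGATRVKAGKVGM-3'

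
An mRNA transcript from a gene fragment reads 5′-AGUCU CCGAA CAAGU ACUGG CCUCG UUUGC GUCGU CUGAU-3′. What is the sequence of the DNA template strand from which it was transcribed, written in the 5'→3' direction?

Replace U with T to get the coding DNA strand: AGTCTCCGAACAAGTACTGGCCTCGTTTGCGTCGTCTGAT. The template strand is its reverse complement (complement TCAGAGGCTTGTTCATGACCGGAGCAAACGCAGCAGACTA, then reverse).

5'-ATCAGACGACGCAAACGAGGCCAGTACTTGTTCGGAGACT-3'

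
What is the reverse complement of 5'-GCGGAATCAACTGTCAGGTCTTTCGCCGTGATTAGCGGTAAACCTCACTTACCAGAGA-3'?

5'-TCTCTGGTAAGTGAGGTTTACCGCTAATCACGGCGAAAGACCTGACAGTTGATTCCGC-3'

Complement each base (A↔T, G↔C): CGCCTTAGTTGACAGTCCAGAAAGCGGCACTAATCGCCATTTGGAGTGAATGGTCTCT. Then reverse.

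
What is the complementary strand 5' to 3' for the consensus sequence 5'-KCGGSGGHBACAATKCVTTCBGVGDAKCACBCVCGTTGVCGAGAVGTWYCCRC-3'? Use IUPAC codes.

5'-GYGGRWACBTCTCGBCAACGBGVGTGMTHCBCVGAABGMATTGTVDCCSCCGM-3'

Standard pairs A↔T, G↔C; ambiguity codes pair R↔Y, K↔M, W↔W, S↔S, B↔V, D↔H. Complement (MGCCSCCDVTGTTAMGBAAGVCBCHTMGTGVGBGCAACBGCTCTBCAWRGGYG), then reverse for 5'→3'.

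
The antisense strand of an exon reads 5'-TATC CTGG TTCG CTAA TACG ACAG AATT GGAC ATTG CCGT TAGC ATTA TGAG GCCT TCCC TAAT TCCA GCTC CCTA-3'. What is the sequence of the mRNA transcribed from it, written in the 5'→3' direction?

5′-UAGGGAGCUGGAAUUAGGGAAGGCCUCAUAAUGCUAACGGCAAUGUCCAAUUCUGUCGUAUUAGCGAACCAGGAUA-3′

RNA polymerase reads the template 3'→5' and synthesizes mRNA 5'→3' by base-pairing (A→U, T→A, G↔C). The complement of the template is ATAGGACCAAGCGATTATGCTGTCTTAACCTGTAACGGCAATCGTAATACTCCGGAAGGGATTAAGGTCGAGGGAT; antiparallel, so 5'→3' the coding strand is TAGGGAGCTGGAATTAGGGAAGGCCTCATAATGCTAACGGCAATGTCCAATTCTGTCGTATTAGCGAACCAGGATA. Replace T with U for the mRNA.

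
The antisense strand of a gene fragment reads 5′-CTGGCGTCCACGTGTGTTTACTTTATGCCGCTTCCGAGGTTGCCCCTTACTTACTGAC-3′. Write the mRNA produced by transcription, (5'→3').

5′-GUCAGUAAGUAAGGGGCAACCUCGGAAGCGGCAUAAAGUAAACACACGUGGACGCCAG-3′

The mRNA has the sequence of the coding strand (reverse complement of the template) with T→U. Reverse complement of CTGGCGTCCACGTGTGTTTACTTTATGCCGCTTCCGAGGTTGCCCCTTACTTACTGAC is GTCAGTAAGTAAGGGGCAACCTCGGAAGCGGCATAAAGTAAACACACGTGGACGCCAG; then T→U.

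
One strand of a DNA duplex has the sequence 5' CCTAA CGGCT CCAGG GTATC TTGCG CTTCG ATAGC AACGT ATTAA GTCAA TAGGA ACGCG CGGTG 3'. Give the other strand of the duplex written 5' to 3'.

5'-CACCGCGCGTTCCTATTGACTTAATACGTTGCTATCGAAGCGCAAGATACCCTGGAGCCGTTAGG-3'

Pairing A↔T and G↔C gives GGATTGCCGAGGTCCCATAGAACGCGAAGCTATCGTTGCATAATTCAGTTATCCTTGCGCGCCAC, running 3'→5'. Reverse for the 5'→3' convention.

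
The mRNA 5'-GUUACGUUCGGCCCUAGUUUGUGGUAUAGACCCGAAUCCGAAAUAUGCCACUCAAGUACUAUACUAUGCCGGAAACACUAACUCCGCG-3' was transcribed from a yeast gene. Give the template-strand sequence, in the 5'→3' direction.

Replace U with T to get the coding DNA strand: GTTACGTTCGGCCCTAGTTTGTGGTATAGACCCGAATCCGAAATATGCCACTCAAGTACTATACTATGCCGGAAACACTAACTCCGCG. The template strand is its reverse complement (complement CAATGCAAGCCGGGATCAAACACCATATCTGGGCTTAGGCTTTATACGGTGAGTTCATGATATGATACGGCCTTTGTGATTGAGGCGC, then reverse).

5′-CGCGGAGTTAGTGTTTCCGGCATAGTATAGTACTTGAGTGGCATATTTCGGATTCGGGTCTATACCACAAACTAGGGCCGAACGTAAC-3′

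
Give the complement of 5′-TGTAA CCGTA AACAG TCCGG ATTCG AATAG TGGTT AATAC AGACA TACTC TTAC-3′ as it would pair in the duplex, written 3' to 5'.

Base-pairing A↔T, G↔C gives the complement. The complementary strand is antiparallel, so paired with a 5'→3' strand it runs 3'→5'.

3′-ACATTGGCATTTGTCAGGCCTAAGCTTATCACCAATTATGTCTGTATGAGAATG-5′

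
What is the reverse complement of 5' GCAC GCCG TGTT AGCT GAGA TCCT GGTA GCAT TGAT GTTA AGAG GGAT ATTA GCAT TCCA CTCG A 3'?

Reading the sequence 3'→5' and pairing each base (A↔T, G↔C) gives the reverse complement directly.

5'-TCGAGTGGAATGCTAATATCCCTCTTAACATCAATGCTACCAGGATCTCAGCTAACACGGCGTGC-3'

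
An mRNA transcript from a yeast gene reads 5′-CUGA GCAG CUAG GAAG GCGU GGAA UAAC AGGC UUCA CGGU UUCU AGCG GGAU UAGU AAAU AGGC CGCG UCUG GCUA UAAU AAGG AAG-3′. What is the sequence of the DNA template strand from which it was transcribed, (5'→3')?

5'-CTTCCTTATTATAGCCAGACGCGGCCTATTTACTAATCCCGCTAGAAACCGTGAAGCCTGTTATTCCACGCCTTCCTAGCTGCTCAG-3'

Replace U with T to get the coding DNA strand: CTGAGCAGCTAGGAAGGCGTGGAATAACAGGCTTCACGGTTTCTAGCGGGATTAGTAAATAGGCCGCGTCTGGCTATAATAAGGAAG. The template strand is its reverse complement (complement GACTCGTCGATCCTTCCGCACCTTATTGTCCGAAGTGCCAAAGATCGCCCTAATCATTTATCCGGCGCAGACCGATATTATTCCTTC, then reverse).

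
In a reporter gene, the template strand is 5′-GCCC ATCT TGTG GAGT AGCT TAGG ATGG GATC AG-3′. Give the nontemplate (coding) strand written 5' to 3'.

5'-CTGATCCCATCCTAAGCTACTCCACAAGATGGGC-3'

The coding strand is complementary and antiparallel to the template: take the complement (A↔T, G↔C) and reverse.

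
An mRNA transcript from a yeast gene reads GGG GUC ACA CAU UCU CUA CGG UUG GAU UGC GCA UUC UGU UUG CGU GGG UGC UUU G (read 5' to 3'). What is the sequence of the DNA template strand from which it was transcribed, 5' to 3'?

Replace U with T to get the coding DNA strand: GGGGTCACACATTCTCTACGGTTGGATTGCGCATTCTGTTTGCGTGGGTGCTTTG. The template strand is its reverse complement (complement CCCCAGTGTGTAAGAGATGCCAACCTAACGCGTAAGACAAACGCACCCACGAAAC, then reverse).

5'-CAAAGCACCCACGCAAACAGAATGCGCAATCCAACCGTAGAGAATGTGTGACCCC-3'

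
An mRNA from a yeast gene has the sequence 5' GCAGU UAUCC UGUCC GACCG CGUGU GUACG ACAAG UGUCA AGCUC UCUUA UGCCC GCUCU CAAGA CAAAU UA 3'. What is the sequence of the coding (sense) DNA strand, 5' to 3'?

5′-GCAGTTATCCTGTCCGACCGCGTGTGTACGACAAGTGTCAAGCTCTCTTATGCCCGCTCTCAAGACAAATTA-3′

The coding DNA strand has the same 5'→3' sequence as the mRNA with U replaced by T.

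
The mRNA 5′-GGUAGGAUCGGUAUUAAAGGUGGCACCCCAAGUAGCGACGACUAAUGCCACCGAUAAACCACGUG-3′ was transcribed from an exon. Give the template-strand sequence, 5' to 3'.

5'-CACGTGGTTTATCGGTGGCATTAGTCGTCGCTACTTGGGGTGCCACCTTTAATACCGATCCTACC-3'

Replace U with T to get the coding DNA strand: GGTAGGATCGGTATTAAAGGTGGCACCCCAAGTAGCGACGACTAATGCCACCGATAAACCACGTG. The template strand is its reverse complement (complement CCATCCTAGCCATAATTTCCACCGTGGGGTTCATCGCTGCTGATTACGGTGGCTATTTGGTGCAC, then reverse).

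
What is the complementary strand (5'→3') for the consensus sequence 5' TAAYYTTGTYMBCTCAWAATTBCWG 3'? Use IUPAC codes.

5'-CWGVAATTWTGAGVKRACAARRTTA-3'

Standard pairs A↔T, G↔C; ambiguity codes pair Y↔R, M↔K, W↔W, B↔V. Complement (ATTRRAACARKVGAGTWTTAAVGWC), then reverse for 5'→3'.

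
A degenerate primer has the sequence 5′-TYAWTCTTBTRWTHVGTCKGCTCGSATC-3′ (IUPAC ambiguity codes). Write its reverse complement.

5'-GATSCGAGCMGACBDAWYAVAAGAWTRA-3'

Standard pairs A↔T, G↔C; ambiguity codes pair R↔Y, K↔M, W↔W, S↔S, B↔V, H↔D. Complement (ARTWAGAAVAYWADBCAGMCGAGCSTAG), then reverse for 5'→3'.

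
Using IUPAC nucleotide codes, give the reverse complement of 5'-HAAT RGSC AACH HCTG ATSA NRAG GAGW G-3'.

5'-CWCTCCTYNTSATCAGDDGTTGSCYATTD-3'

Standard pairs A↔T, G↔C; ambiguity codes pair R↔Y, W↔W, S↔S, H↔D, N↔N. Complement (DTTAYCSGTTGDDGACTASTNYTCCTCWC), then reverse for 5'→3'.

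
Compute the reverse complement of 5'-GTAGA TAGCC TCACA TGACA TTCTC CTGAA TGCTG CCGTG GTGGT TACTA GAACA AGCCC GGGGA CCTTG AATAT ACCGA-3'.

Reading the sequence 3'→5' and pairing each base (A↔T, G↔C) gives the reverse complement directly.

5′-TCGGTATATTCAAGGTCCCCGGGCTTGTTCTAGTAACCACCACGGCAGCATTCAGGAGAATGTCATGTGAGGCTATCTAC-3′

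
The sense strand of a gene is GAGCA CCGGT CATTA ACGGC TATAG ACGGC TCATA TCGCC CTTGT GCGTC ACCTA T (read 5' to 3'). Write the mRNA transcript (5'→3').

5'-GAGCACCGGUCAUUAACGGCUAUAGACGGCUCAUAUCGCCCUUGUGCGUCACCUAU-3'

mRNA has the coding-strand sequence with U in place of T.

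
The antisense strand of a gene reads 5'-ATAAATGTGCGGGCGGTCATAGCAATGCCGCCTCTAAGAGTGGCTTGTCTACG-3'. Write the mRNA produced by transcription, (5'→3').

The mRNA has the sequence of the coding strand (reverse complement of the template) with T→U. Reverse complement of ATAAATGTGCGGGCGGTCATAGCAATGCCGCCTCTAAGAGTGGCTTGTCTACG is CGTAGACAAGCCACTCTTAGAGGCGGCATTGCTATGACCGCCCGCACATTTAT; then T→U.

5'-CGUAGACAAGCCACUCUUAGAGGCGGCAUUGCUAUGACCGCCCGCACAUUUAU-3'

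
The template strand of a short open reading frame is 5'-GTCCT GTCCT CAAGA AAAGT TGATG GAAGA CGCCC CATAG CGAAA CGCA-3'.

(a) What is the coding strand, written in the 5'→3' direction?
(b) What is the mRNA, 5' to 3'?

(a) 5′-TGCGTTTCGCTATGGGGCGTCTTCCATCAACTTTTCTTGAGGACAGGAC-3′
(b) 5'-UGCGUUUCGCUAUGGGGCGUCUUCCAUCAACUUUUCUUGAGGACAGGAC-3'

(a) The coding strand is the reverse complement of the template: complement CAGGACAGGAGTTCTTTTCAACTACCTTCTGCGGGGTATCGCTTTGCGT, then reverse.
(b) mRNA has the coding-strand sequence with T→U.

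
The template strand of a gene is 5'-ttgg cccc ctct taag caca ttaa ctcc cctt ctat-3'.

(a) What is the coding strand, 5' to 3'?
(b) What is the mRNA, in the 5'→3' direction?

(a) The coding strand is the reverse complement of the template: complement AACCGGGGGAGAATTCGTGTAATTGAGGGGAAGATA, then reverse.
(b) mRNA has the coding-strand sequence with T→U.

(a) 5′-ATAGAAGGGGAGTTAATGTGCTTAAGAGGGGGCCAA-3′
(b) 5'-AUAGAAGGGGAGUUAAUGUGCUUAAGAGGGGGCCAA-3'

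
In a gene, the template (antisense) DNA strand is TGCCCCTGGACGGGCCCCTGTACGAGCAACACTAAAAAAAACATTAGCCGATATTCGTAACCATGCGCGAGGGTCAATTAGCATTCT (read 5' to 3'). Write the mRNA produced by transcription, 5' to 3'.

The mRNA has the sequence of the coding strand (reverse complement of the template) with T→U. Reverse complement of TGCCCCTGGACGGGCCCCTGTACGAGCAACACTAAAAAAAACATTAGCCGATATTCGTAACCATGCGCGAGGGTCAATTAGCATTCT is AGAATGCTAATTGACCCTCGCGCATGGTTACGAATATCGGCTAATGTTTTTTTTAGTGTTGCTCGTACAGGGGCCCGTCCAGGGGCA; then T→U.

5'-AGAAUGCUAAUUGACCCUCGCGCAUGGUUACGAAUAUCGGCUAAUGUUUUUUUUAGUGUUGCUCGUACAGGGGCCCGUCCAGGGGCA-3'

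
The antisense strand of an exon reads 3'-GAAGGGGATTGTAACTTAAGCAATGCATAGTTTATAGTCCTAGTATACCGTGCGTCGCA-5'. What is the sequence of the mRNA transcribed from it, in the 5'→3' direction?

Reading the template 3'→5' as shown, RNA polymerase pairs each base (A→U, T→A, G↔C) to build mRNA 5'→3' directly.

5'-CUUCCCCUAACAUUGAAUUCGUUACGUAUCAAAUAUCAGGAUCAUAUGGCACGCAGCGU-3'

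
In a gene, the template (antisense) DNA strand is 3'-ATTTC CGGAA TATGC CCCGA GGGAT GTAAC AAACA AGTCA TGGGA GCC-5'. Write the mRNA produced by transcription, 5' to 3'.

Reading the template 3'→5' as shown, RNA polymerase pairs each base (A→U, T→A, G↔C) to build mRNA 5'→3' directly.

5'-UAAAGGCCUUAUACGGGGCUCCCUACAUUGUUUGUUCAGUACCCUCGG-3'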